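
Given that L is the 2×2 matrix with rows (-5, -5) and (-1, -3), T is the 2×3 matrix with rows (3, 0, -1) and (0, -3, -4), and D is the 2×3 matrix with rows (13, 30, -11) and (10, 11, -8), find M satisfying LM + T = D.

M = [[2, -2, 1], [-4, -4, 1]]

LM = D − T = [[10, 30, -10], [10, 14, -4]].
Left-multiplying both sides by L⁻¹ gives M = L⁻¹(D − T).
det L = 10; the adjugate gives L⁻¹ = [[-3/10, 1/2], [1/10, -1/2]].
M = L⁻¹(D − T) = [[2, -2, 1], [-4, -4, 1]].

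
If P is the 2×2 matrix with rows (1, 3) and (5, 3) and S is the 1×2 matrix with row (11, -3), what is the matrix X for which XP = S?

X = [[-4, 3]]

Right-multiplying both sides by P⁻¹ gives X = SP⁻¹.
det P = -12; the adjugate gives P⁻¹ = [[-1/4, 1/4], [5/12, -1/12]].
X = SP⁻¹ = [[11, -3]] · [[-1/4, 1/4], [5/12, -1/12]] = [[-4, 3]].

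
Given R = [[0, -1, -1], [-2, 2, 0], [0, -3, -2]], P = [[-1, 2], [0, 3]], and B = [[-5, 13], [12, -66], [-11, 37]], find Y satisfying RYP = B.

Isolating Y: multiply by R⁻¹ from the left and P⁻¹ from the right, so Y = R⁻¹BP⁻¹.
det R = -2; the adjugate gives R⁻¹ = [[2, -1/2, -1], [2, 0, -1], [-3, 0, 1]].
det P = -3, so P⁻¹ = [[-1, 2/3], [0, 1/3]].
R⁻¹B = [[-5, 22], [1, -11], [4, -2]].
Y = (R⁻¹B)P⁻¹ = [[5, 4], [-1, -3], [-4, 2]].

Y = [[5, 4], [-1, -3], [-4, 2]]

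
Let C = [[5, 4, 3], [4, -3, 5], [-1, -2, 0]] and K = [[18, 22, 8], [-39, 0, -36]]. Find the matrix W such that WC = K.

C is on the right of W, so right-multiply by C⁻¹: W = KC⁻¹.
det C = -3; the adjugate gives C⁻¹ = [[-10/3, 2, -29/3], [5/3, -1, 13/3], [11/3, -2, 31/3]].
W = KC⁻¹ = [[18, 22, 8], [-39, 0, -36]] · [[-10/3, 2, -29/3], [5/3, -1, 13/3], [11/3, -2, 31/3]] = [[6, -2, 4], [-2, -6, 5]].

W = [[6, -2, 4], [-2, -6, 5]]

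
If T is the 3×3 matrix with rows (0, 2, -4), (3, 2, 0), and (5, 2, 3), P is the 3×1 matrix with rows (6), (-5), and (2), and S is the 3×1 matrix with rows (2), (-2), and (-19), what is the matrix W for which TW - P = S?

W = [[-5], [4], [0]]

TW = S + P = [[8], [-7], [-17]].
Since T multiplies W on the left, W = T⁻¹(S + P).
T has determinant -2; T⁻¹ = [[-3, 7, -4], [9/2, -10, 6], [2, -5, 3]].
W = T⁻¹(S + P) = [[-5], [4], [0]].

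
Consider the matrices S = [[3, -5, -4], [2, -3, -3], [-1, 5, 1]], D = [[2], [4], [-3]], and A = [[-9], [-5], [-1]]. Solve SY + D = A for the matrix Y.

SY = A − D = [[-11], [-9], [2]].
Since S multiplies Y on the left, Y = S⁻¹(A − D).
det S = 3, so S⁻¹ = [[4, -5, 1], [1/3, -1/3, 1/3], [7/3, -10/3, 1/3]].
Y = S⁻¹(A − D) = [[3], [0], [5]].

Y = [[3], [0], [5]]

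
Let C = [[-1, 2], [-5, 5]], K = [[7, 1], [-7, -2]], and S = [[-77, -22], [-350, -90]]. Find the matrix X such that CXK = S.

X = C⁻¹SK⁻¹ (apply C⁻¹ on the left and K⁻¹ on the right).
C has determinant 5; C⁻¹ = [[1, -2/5], [1, -1/5]].
K has determinant -7; K⁻¹ = [[2/7, 1/7], [-1, -1]].
C⁻¹S = [[63, 14], [-7, -4]].
X = (C⁻¹S)K⁻¹ = [[4, -5], [2, 3]].

X = [[4, -5], [2, 3]]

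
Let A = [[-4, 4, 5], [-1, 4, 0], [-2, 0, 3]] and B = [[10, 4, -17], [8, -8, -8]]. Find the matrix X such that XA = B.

Since A sits to the right of X, X = BA⁻¹.
det A = 4, so A⁻¹ = [[3, -3, -5], [3/4, -1/2, -5/4], [2, -2, -3]].
X = BA⁻¹ = [[10, 4, -17], [8, -8, -8]] · [[3, -3, -5], [3/4, -1/2, -5/4], [2, -2, -3]] = [[-1, 2, -4], [2, -4, -6]].

X = [[-1, 2, -4], [2, -4, -6]]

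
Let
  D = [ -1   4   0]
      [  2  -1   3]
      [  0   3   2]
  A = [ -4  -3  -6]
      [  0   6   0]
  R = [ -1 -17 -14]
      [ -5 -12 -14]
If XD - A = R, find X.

XD = R + A = [[-5, -20, -20], [-5, -6, -14]].
Since D sits to the right of X, X = (R + A)D⁻¹.
D has determinant -5; D⁻¹ = [[11/5, 8/5, -12/5], [4/5, 2/5, -3/5], [-6/5, -3/5, 7/5]].
X = (R + A)D⁻¹ = [[-3, -4, -4], [1, -2, -4]].

X = [[-3, -4, -4], [1, -2, -4]]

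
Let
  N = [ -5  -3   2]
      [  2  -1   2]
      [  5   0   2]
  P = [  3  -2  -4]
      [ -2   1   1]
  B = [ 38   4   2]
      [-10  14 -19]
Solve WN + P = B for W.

W = [[-2, 0, 5], [-3, -4, -3]]

WN = B − P = [[35, 6, 6], [-8, 13, -20]].
Since N sits to the right of W, W = (B − P)N⁻¹.
det N = 2, so N⁻¹ = [[-1, 3, -2], [3, -10, 7], [5/2, -15/2, 11/2]].
W = (B − P)N⁻¹ = [[-2, 0, 5], [-3, -4, -3]].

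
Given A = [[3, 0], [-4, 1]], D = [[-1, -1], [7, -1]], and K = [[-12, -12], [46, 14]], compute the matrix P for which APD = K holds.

P = [[4, 0], [-2, 4]]

Isolating P: multiply by A⁻¹ from the left and D⁻¹ from the right, so P = A⁻¹KD⁻¹.
A has determinant 3; A⁻¹ = [[1/3, 0], [4/3, 1]].
det D = 8; the adjugate gives D⁻¹ = [[-1/8, 1/8], [-7/8, -1/8]].
A⁻¹K = [[-4, -4], [30, -2]].
P = (A⁻¹K)D⁻¹ = [[4, 0], [-2, 4]].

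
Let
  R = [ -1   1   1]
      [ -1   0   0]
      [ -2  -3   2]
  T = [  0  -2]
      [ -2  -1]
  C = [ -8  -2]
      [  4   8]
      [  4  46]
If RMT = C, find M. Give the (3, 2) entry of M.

Isolating M: multiply by R⁻¹ from the left and T⁻¹ from the right, so M = R⁻¹CT⁻¹.
det R = 5, so R⁻¹ = [[0, -1, 0], [2/5, 0, -1/5], [3/5, -1, 1/5]].
T has determinant -4; T⁻¹ = [[1/4, -1/2], [-1/2, 0]].
R⁻¹C = [[-4, -8], [-4, -10], [-8, 0]].
M = (R⁻¹C)T⁻¹ = [[3, 2], [4, 2], [-2, 4]].

4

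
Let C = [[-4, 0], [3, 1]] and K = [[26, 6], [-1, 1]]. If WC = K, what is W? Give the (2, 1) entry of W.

Since C sits to the right of W, W = KC⁻¹.
det C = -4, so C⁻¹ = [[-1/4, 0], [3/4, 1]].
W = KC⁻¹ = [[26, 6], [-1, 1]] · [[-1/4, 0], [3/4, 1]] = [[-2, 6], [1, 1]].

1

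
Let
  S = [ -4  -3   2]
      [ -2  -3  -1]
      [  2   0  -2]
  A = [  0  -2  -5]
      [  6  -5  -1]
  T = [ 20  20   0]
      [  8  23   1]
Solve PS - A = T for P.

P = [[-3, -3, 1], [-4, -2, -3]]

PS = T + A = [[20, 18, -5], [14, 18, 0]].
Since S sits to the right of P, P = (T + A)S⁻¹.
det S = 6, so S⁻¹ = [[1, -1, 3/2], [-1, 2/3, -4/3], [1, -1, 1]].
P = (T + A)S⁻¹ = [[-3, -3, 1], [-4, -2, -3]].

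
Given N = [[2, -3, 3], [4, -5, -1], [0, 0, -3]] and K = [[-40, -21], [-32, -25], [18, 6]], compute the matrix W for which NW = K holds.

W = [[-2, -3], [6, 3], [-6, -2]]

Since N multiplies W on the left, W = N⁻¹K.
N has determinant -6; N⁻¹ = [[-5/2, 3/2, -3], [-2, 1, -7/3], [0, 0, -1/3]].
W = N⁻¹K = [[-5/2, 3/2, -3], [-2, 1, -7/3], [0, 0, -1/3]] · [[-40, -21], [-32, -25], [18, 6]] = [[-2, -3], [6, 3], [-6, -2]].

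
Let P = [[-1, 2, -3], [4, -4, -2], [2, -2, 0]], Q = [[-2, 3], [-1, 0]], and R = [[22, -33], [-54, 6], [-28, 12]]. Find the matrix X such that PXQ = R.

X = P⁻¹RQ⁻¹ (apply P⁻¹ on the left and Q⁻¹ on the right).
P has determinant -4; P⁻¹ = [[1, -3/2, 4], [1, -3/2, 7/2], [0, -1/2, 1]].
det Q = 3; the adjugate gives Q⁻¹ = [[0, -1], [1/3, -2/3]].
P⁻¹R = [[-9, 6], [5, 0], [-1, 9]].
X = (P⁻¹R)Q⁻¹ = [[2, 5], [0, -5], [3, -5]].

X = [[2, 5], [0, -5], [3, -5]]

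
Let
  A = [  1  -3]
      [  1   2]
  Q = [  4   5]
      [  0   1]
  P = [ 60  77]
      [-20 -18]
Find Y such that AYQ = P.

Y = [[3, 5], [-4, 1]]

Y = A⁻¹PQ⁻¹ (apply A⁻¹ on the left and Q⁻¹ on the right).
A has determinant 5; A⁻¹ = [[2/5, 3/5], [-1/5, 1/5]].
Q has determinant 4; Q⁻¹ = [[1/4, -5/4], [0, 1]].
A⁻¹P = [[12, 20], [-16, -19]].
Y = (A⁻¹P)Q⁻¹ = [[3, 5], [-4, 1]].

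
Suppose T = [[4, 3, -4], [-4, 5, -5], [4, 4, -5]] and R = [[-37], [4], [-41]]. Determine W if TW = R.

W = [[-6], [-3], [1]]

Left-multiplying both sides by T⁻¹ gives W = T⁻¹R.
T has determinant 4; T⁻¹ = [[-5/4, -1/4, 5/4], [-10, -1, 9], [-9, -1, 8]].
W = T⁻¹R = [[-5/4, -1/4, 5/4], [-10, -1, 9], [-9, -1, 8]] · [[-37], [4], [-41]] = [[-6], [-3], [1]].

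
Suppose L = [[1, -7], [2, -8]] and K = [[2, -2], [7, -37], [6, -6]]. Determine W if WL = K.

W = [[-2, 2], [3, 2], [-6, 6]]

Right-multiplying both sides by L⁻¹ gives W = KL⁻¹.
det L = 6, so L⁻¹ = [[-4/3, 7/6], [-1/3, 1/6]].
W = KL⁻¹ = [[2, -2], [7, -37], [6, -6]] · [[-4/3, 7/6], [-1/3, 1/6]] = [[-2, 2], [3, 2], [-6, 6]].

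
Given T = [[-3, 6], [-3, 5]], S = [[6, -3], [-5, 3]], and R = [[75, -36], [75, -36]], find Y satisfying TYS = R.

Y = [[-5, -1], [0, 0]]

Y = T⁻¹RS⁻¹ (apply T⁻¹ on the left and S⁻¹ on the right).
det T = 3; the adjugate gives T⁻¹ = [[5/3, -2], [1, -1]].
det S = 3, so S⁻¹ = [[1, 1], [5/3, 2]].
T⁻¹R = [[-25, 12], [0, 0]].
Y = (T⁻¹R)S⁻¹ = [[-5, -1], [0, 0]].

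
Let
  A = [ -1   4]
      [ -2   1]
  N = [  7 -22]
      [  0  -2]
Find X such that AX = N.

Since A multiplies X on the left, X = A⁻¹N.
det A = 7, so A⁻¹ = [[1/7, -4/7], [2/7, -1/7]].
X = A⁻¹N = [[1/7, -4/7], [2/7, -1/7]] · [[7, -22], [0, -2]] = [[1, -2], [2, -6]].

X = [[1, -2], [2, -6]]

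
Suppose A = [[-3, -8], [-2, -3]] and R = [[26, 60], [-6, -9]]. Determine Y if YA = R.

Y = [[-6, -4], [0, 3]]

Right-multiplying both sides by A⁻¹ gives Y = RA⁻¹.
det A = -7, so A⁻¹ = [[3/7, -8/7], [-2/7, 3/7]].
Y = RA⁻¹ = [[26, 60], [-6, -9]] · [[3/7, -8/7], [-2/7, 3/7]] = [[-6, -4], [0, 3]].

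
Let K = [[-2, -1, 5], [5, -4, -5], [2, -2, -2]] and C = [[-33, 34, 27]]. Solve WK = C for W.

K is on the right of W, so right-multiply by K⁻¹: W = CK⁻¹.
det K = -6; the adjugate gives K⁻¹ = [[1/3, 2, -25/6], [0, 1, -5/2], [1/3, 1, -13/6]].
W = CK⁻¹ = [[-33, 34, 27]] · [[1/3, 2, -25/6], [0, 1, -5/2], [1/3, 1, -13/6]] = [[-2, -5, -6]].

W = [[-2, -5, -6]]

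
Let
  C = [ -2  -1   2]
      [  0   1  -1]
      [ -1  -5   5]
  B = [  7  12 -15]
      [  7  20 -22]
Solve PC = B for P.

Since C sits to the right of P, P = BC⁻¹.
det C = 1, so C⁻¹ = [[0, -5, -1], [1, -8, -2], [1, -9, -2]].
P = BC⁻¹ = [[7, 12, -15], [7, 20, -22]] · [[0, -5, -1], [1, -8, -2], [1, -9, -2]] = [[-3, 4, -1], [-2, 3, -3]].

P = [[-3, 4, -1], [-2, 3, -3]]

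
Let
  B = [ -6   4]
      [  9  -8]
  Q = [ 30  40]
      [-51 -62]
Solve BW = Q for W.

Left-multiplying both sides by B⁻¹ gives W = B⁻¹Q.
det B = 12, so B⁻¹ = [[-2/3, -1/3], [-3/4, -1/2]].
W = B⁻¹Q = [[-2/3, -1/3], [-3/4, -1/2]] · [[30, 40], [-51, -62]] = [[-3, -6], [3, 1]].

W = [[-3, -6], [3, 1]]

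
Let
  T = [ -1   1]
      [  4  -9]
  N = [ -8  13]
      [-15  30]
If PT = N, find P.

T is on the right of P, so right-multiply by T⁻¹: P = NT⁻¹.
det T = 5; the adjugate gives T⁻¹ = [[-9/5, -1/5], [-4/5, -1/5]].
P = NT⁻¹ = [[-8, 13], [-15, 30]] · [[-9/5, -1/5], [-4/5, -1/5]] = [[4, -1], [3, -3]].

P = [[4, -1], [3, -3]]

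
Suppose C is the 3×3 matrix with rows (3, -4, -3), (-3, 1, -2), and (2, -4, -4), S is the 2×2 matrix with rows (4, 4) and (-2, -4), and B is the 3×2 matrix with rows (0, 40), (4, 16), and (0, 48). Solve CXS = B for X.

X = [[2, 0], [4, 2], [0, 4]]

Left-multiply by C⁻¹ and right-multiply by S⁻¹: X = C⁻¹BS⁻¹.
det C = -2, so C⁻¹ = [[6, 2, -11/2], [8, 3, -15/2], [-5, -2, 9/2]].
det S = -8; the adjugate gives S⁻¹ = [[1/2, 1/2], [-1/4, -1/2]].
C⁻¹B = [[8, 8], [12, 8], [-8, -16]].
X = (C⁻¹B)S⁻¹ = [[2, 0], [4, 2], [0, 4]].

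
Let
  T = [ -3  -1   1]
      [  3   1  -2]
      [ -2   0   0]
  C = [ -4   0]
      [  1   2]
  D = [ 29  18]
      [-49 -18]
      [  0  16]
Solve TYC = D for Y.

Left-multiply by T⁻¹ and right-multiply by C⁻¹: Y = T⁻¹DC⁻¹.
T has determinant -2; T⁻¹ = [[0, 0, -1/2], [-2, -1, 3/2], [-1, -1, 0]].
det C = -8; the adjugate gives C⁻¹ = [[-1/4, 0], [1/8, 1/2]].
T⁻¹D = [[0, -8], [-9, 6], [20, 0]].
Y = (T⁻¹D)C⁻¹ = [[-1, -4], [3, 3], [-5, 0]].

Y = [[-1, -4], [3, 3], [-5, 0]]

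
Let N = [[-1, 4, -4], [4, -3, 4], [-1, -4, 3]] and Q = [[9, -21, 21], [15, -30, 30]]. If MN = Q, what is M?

Since N sits to the right of M, M = QN⁻¹.
det N = 5, so N⁻¹ = [[7/5, 4/5, 4/5], [-16/5, -7/5, -12/5], [-19/5, -8/5, -13/5]].
M = QN⁻¹ = [[9, -21, 21], [15, -30, 30]] · [[7/5, 4/5, 4/5], [-16/5, -7/5, -12/5], [-19/5, -8/5, -13/5]] = [[0, 3, 3], [3, 6, 6]].

M = [[0, 3, 3], [3, 6, 6]]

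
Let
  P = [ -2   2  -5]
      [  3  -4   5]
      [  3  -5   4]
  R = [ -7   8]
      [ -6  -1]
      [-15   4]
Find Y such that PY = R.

Y = [[-5, 5], [4, -1], [5, -4]]

Left-multiplying both sides by P⁻¹ gives Y = P⁻¹R.
det P = 3; the adjugate gives P⁻¹ = [[3, 17/3, -10/3], [1, 7/3, -5/3], [-1, -4/3, 2/3]].
Y = P⁻¹R = [[3, 17/3, -10/3], [1, 7/3, -5/3], [-1, -4/3, 2/3]] · [[-7, 8], [-6, -1], [-15, 4]] = [[-5, 5], [4, -1], [5, -4]].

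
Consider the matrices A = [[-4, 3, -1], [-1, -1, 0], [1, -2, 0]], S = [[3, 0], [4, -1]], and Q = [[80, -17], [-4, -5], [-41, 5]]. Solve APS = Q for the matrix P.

P = A⁻¹QS⁻¹ (apply A⁻¹ on the left and S⁻¹ on the right).
A has determinant -3; A⁻¹ = [[0, -2/3, 1/3], [0, -1/3, -1/3], [-1, 5/3, -7/3]].
det S = -3, so S⁻¹ = [[1/3, 0], [4/3, -1]].
A⁻¹Q = [[-11, 5], [15, 0], [9, -3]].
P = (A⁻¹Q)S⁻¹ = [[3, -5], [5, 0], [-1, 3]].

P = [[3, -5], [5, 0], [-1, 3]]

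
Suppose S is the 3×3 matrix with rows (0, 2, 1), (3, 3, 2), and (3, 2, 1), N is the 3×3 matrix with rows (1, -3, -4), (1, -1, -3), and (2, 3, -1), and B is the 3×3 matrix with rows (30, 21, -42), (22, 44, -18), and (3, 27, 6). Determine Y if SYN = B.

Y = S⁻¹BN⁻¹ (apply S⁻¹ on the left and N⁻¹ on the right).
det S = 3; the adjugate gives S⁻¹ = [[-1/3, 0, 1/3], [1, -1, 1], [-1, 2, -2]].
N has determinant 5; N⁻¹ = [[2, -3, 1], [-1, 7/5, -1/5], [1, -9/5, 2/5]].
S⁻¹B = [[-9, 2, 16], [11, 4, -18], [8, 13, -6]].
Y = (S⁻¹B)N⁻¹ = [[-4, 1, -3], [0, 5, 3], [-3, 5, 3]].

Y = [[-4, 1, -3], [0, 5, 3], [-3, 5, 3]]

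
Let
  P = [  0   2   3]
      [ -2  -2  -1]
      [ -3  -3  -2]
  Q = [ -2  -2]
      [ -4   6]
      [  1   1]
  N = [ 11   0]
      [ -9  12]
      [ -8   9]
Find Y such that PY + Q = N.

Y = [[-1, -2], [2, -2], [3, 2]]

PY = N − Q = [[13, 2], [-5, 6], [-9, 8]].
Left-multiplying both sides by P⁻¹ gives Y = P⁻¹(N − Q).
det P = -2; the adjugate gives P⁻¹ = [[-1/2, 5/2, -2], [1/2, -9/2, 3], [0, 3, -2]].
Y = P⁻¹(N − Q) = [[-1, -2], [2, -2], [3, 2]].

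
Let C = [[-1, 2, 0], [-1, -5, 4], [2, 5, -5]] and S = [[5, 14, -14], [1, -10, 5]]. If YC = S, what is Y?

C is on the right of Y, so right-multiply by C⁻¹: Y = SC⁻¹.
det C = 1, so C⁻¹ = [[5, 10, 8], [3, 5, 4], [5, 9, 7]].
Y = SC⁻¹ = [[5, 14, -14], [1, -10, 5]] · [[5, 10, 8], [3, 5, 4], [5, 9, 7]] = [[-3, -6, -2], [0, 5, 3]].

Y = [[-3, -6, -2], [0, 5, 3]]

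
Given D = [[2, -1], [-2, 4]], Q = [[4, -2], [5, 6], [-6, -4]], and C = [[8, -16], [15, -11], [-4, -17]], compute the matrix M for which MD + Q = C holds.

MD = C − Q = [[4, -14], [10, -17], [2, -13]].
Since D sits to the right of M, M = (C − Q)D⁻¹.
det D = 6; the adjugate gives D⁻¹ = [[2/3, 1/6], [1/3, 1/3]].
M = (C − Q)D⁻¹ = [[-2, -4], [1, -4], [-3, -4]].

M = [[-2, -4], [1, -4], [-3, -4]]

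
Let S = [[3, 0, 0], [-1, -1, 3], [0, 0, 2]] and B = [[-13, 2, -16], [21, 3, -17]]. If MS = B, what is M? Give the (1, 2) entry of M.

-2

S is on the right of M, so right-multiply by S⁻¹: M = BS⁻¹.
det S = -6, so S⁻¹ = [[1/3, 0, 0], [-1/3, -1, 3/2], [0, 0, 1/2]].
M = BS⁻¹ = [[-13, 2, -16], [21, 3, -17]] · [[1/3, 0, 0], [-1/3, -1, 3/2], [0, 0, 1/2]] = [[-5, -2, -5], [6, -3, -4]].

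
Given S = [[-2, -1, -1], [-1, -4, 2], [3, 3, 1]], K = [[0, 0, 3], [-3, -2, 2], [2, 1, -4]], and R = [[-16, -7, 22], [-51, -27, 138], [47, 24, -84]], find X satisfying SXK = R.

X = [[4, 5, 5], [-4, -4, 3], [2, -4, -2]]

X = S⁻¹RK⁻¹ (apply S⁻¹ on the left and K⁻¹ on the right).
S has determinant 4; S⁻¹ = [[-5/2, -1/2, -3/2], [7/4, 1/4, 5/4], [9/4, 3/4, 7/4]].
det K = 3; the adjugate gives K⁻¹ = [[2, 1, 2], [-8/3, -2, -3], [1/3, 0, 0]].
S⁻¹R = [[-5, -5, 2], [18, 11, -32], [8, 6, 6]].
X = (S⁻¹R)K⁻¹ = [[4, 5, 5], [-4, -4, 3], [2, -4, -2]].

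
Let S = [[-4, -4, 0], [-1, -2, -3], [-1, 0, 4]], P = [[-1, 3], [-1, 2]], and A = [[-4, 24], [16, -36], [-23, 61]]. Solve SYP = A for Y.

Left-multiply by S⁻¹ and right-multiply by P⁻¹: Y = S⁻¹AP⁻¹.
det S = 4, so S⁻¹ = [[-2, 4, 3], [7/4, -4, -3], [-1/2, 1, 1]].
P has determinant 1; P⁻¹ = [[2, -3], [1, -1]].
S⁻¹A = [[3, -9], [-2, 3], [-5, 13]].
Y = (S⁻¹A)P⁻¹ = [[-3, 0], [-1, 3], [3, 2]].

Y = [[-3, 0], [-1, 3], [3, 2]]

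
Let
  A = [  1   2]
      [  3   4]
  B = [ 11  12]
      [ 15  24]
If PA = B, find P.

P = [[-4, 5], [6, 3]]

Right-multiplying both sides by A⁻¹ gives P = BA⁻¹.
A has determinant -2; A⁻¹ = [[-2, 1], [3/2, -1/2]].
P = BA⁻¹ = [[11, 12], [15, 24]] · [[-2, 1], [3/2, -1/2]] = [[-4, 5], [6, 3]].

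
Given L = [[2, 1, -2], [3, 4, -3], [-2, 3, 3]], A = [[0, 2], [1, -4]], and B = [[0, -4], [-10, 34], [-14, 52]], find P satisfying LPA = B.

Isolating P: multiply by L⁻¹ from the left and A⁻¹ from the right, so P = L⁻¹BA⁻¹.
L has determinant 5; L⁻¹ = [[21/5, -9/5, 1], [-3/5, 2/5, 0], [17/5, -8/5, 1]].
A has determinant -2; A⁻¹ = [[2, 1], [1/2, 0]].
L⁻¹B = [[4, -26], [-4, 16], [2, -16]].
P = (L⁻¹B)A⁻¹ = [[-5, 4], [0, -4], [-4, 2]].

P = [[-5, 4], [0, -4], [-4, 2]]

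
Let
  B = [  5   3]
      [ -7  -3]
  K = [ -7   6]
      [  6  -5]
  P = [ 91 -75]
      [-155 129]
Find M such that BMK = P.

M = [[-2, 3], [5, 2]]

Left-multiply by B⁻¹ and right-multiply by K⁻¹: M = B⁻¹PK⁻¹.
det B = 6; the adjugate gives B⁻¹ = [[-1/2, -1/2], [7/6, 5/6]].
K has determinant -1; K⁻¹ = [[5, 6], [6, 7]].
B⁻¹P = [[32, -27], [-23, 20]].
M = (B⁻¹P)K⁻¹ = [[-2, 3], [5, 2]].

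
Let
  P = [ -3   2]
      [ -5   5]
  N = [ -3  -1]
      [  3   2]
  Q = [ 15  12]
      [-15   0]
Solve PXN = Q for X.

X = [[2, -5], [4, -4]]

X = P⁻¹QN⁻¹ (apply P⁻¹ on the left and N⁻¹ on the right).
det P = -5; the adjugate gives P⁻¹ = [[-1, 2/5], [-1, 3/5]].
det N = -3, so N⁻¹ = [[-2/3, -1/3], [1, 1]].
P⁻¹Q = [[-21, -12], [-24, -12]].
X = (P⁻¹Q)N⁻¹ = [[2, -5], [4, -4]].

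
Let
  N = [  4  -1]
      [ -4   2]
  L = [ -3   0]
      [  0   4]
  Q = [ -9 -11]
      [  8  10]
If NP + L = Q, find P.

P = [[-1, -4], [2, -5]]

NP = Q − L = [[-6, -11], [8, 6]].
N is on the left of P, so left-multiply by N⁻¹: P = N⁻¹(Q − L).
N has determinant 4; N⁻¹ = [[1/2, 1/4], [1, 1]].
P = N⁻¹(Q − L) = [[-1, -4], [2, -5]].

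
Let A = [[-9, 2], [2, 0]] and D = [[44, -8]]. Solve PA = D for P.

A is on the right of P, so right-multiply by A⁻¹: P = DA⁻¹.
A has determinant -4; A⁻¹ = [[0, 1/2], [1/2, 9/4]].
P = DA⁻¹ = [[44, -8]] · [[0, 1/2], [1/2, 9/4]] = [[-4, 4]].

P = [[-4, 4]]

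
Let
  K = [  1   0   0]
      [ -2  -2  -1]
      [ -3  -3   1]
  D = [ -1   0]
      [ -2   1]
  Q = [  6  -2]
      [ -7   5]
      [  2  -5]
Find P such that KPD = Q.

P = [[-2, -2], [1, 2], [5, -5]]

Left-multiply by K⁻¹ and right-multiply by D⁻¹: P = K⁻¹QD⁻¹.
det K = -5; the adjugate gives K⁻¹ = [[1, 0, 0], [-1, -1/5, -1/5], [0, -3/5, 2/5]].
det D = -1; the adjugate gives D⁻¹ = [[-1, 0], [-2, 1]].
K⁻¹Q = [[6, -2], [-5, 2], [5, -5]].
P = (K⁻¹Q)D⁻¹ = [[-2, -2], [1, 2], [5, -5]].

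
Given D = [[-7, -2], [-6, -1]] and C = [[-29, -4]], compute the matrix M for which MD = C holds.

M = [[-1, 6]]

D is on the right of M, so right-multiply by D⁻¹: M = CD⁻¹.
D has determinant -5; D⁻¹ = [[1/5, -2/5], [-6/5, 7/5]].
M = CD⁻¹ = [[-29, -4]] · [[1/5, -2/5], [-6/5, 7/5]] = [[-1, 6]].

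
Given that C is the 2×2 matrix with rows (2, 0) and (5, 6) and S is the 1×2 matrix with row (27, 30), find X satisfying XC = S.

Since C sits to the right of X, X = SC⁻¹.
det C = 12; the adjugate gives C⁻¹ = [[1/2, 0], [-5/12, 1/6]].
X = SC⁻¹ = [[27, 30]] · [[1/2, 0], [-5/12, 1/6]] = [[1, 5]].

X = [[1, 5]]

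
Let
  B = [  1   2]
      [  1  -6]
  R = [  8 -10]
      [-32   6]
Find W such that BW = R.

W = [[-2, -6], [5, -2]]

B is on the left of W, so left-multiply by B⁻¹: W = B⁻¹R.
det B = -8; the adjugate gives B⁻¹ = [[3/4, 1/4], [1/8, -1/8]].
W = B⁻¹R = [[3/4, 1/4], [1/8, -1/8]] · [[8, -10], [-32, 6]] = [[-2, -6], [5, -2]].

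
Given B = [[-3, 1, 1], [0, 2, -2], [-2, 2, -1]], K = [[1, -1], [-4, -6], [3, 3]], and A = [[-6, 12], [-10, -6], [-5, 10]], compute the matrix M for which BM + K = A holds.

BM = A − K = [[-7, 13], [-6, 0], [-8, 7]].
Left-multiplying both sides by B⁻¹ gives M = B⁻¹(A − K).
B has determinant 2; B⁻¹ = [[1, 3/2, -2], [2, 5/2, -3], [2, 2, -3]].
M = B⁻¹(A − K) = [[0, -1], [-5, 5], [-2, 5]].

M = [[0, -1], [-5, 5], [-2, 5]]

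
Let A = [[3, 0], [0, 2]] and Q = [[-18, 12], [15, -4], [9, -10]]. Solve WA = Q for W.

Since A sits to the right of W, W = QA⁻¹.
det A = 6; the adjugate gives A⁻¹ = [[1/3, 0], [0, 1/2]].
W = QA⁻¹ = [[-18, 12], [15, -4], [9, -10]] · [[1/3, 0], [0, 1/2]] = [[-6, 6], [5, -2], [3, -5]].

W = [[-6, 6], [5, -2], [3, -5]]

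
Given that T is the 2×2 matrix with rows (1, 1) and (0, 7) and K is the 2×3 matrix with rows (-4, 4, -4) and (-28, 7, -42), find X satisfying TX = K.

X = [[0, 3, 2], [-4, 1, -6]]

T is on the left of X, so left-multiply by T⁻¹: X = T⁻¹K.
T has determinant 7; T⁻¹ = [[1, -1/7], [0, 1/7]].
X = T⁻¹K = [[1, -1/7], [0, 1/7]] · [[-4, 4, -4], [-28, 7, -42]] = [[0, 3, 2], [-4, 1, -6]].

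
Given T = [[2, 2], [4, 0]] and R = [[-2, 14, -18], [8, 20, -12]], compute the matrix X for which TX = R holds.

X = [[2, 5, -3], [-3, 2, -6]]

Left-multiplying both sides by T⁻¹ gives X = T⁻¹R.
det T = -8, so T⁻¹ = [[0, 1/4], [1/2, -1/4]].
X = T⁻¹R = [[0, 1/4], [1/2, -1/4]] · [[-2, 14, -18], [8, 20, -12]] = [[2, 5, -3], [-3, 2, -6]].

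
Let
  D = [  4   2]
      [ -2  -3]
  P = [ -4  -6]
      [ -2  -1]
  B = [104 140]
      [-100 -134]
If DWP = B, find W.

W = [[-3, -1], [-5, -2]]

W = D⁻¹BP⁻¹ (apply D⁻¹ on the left and P⁻¹ on the right).
det D = -8, so D⁻¹ = [[3/8, 1/4], [-1/4, -1/2]].
P has determinant -8; P⁻¹ = [[1/8, -3/4], [-1/4, 1/2]].
D⁻¹B = [[14, 19], [24, 32]].
W = (D⁻¹B)P⁻¹ = [[-3, -1], [-5, -2]].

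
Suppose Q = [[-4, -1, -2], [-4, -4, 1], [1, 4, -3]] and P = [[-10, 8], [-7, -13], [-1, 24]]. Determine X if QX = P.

X = [[2, -3], [0, 6], [1, -1]]

Q is on the left of X, so left-multiply by Q⁻¹: X = Q⁻¹P.
det Q = 3, so Q⁻¹ = [[8/3, -11/3, -3], [-11/3, 14/3, 4], [-4, 5, 4]].
X = Q⁻¹P = [[8/3, -11/3, -3], [-11/3, 14/3, 4], [-4, 5, 4]] · [[-10, 8], [-7, -13], [-1, 24]] = [[2, -3], [0, 6], [1, -1]].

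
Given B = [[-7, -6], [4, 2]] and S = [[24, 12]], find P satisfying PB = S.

B is on the right of P, so right-multiply by B⁻¹: P = SB⁻¹.
det B = 10, so B⁻¹ = [[1/5, 3/5], [-2/5, -7/10]].
P = SB⁻¹ = [[24, 12]] · [[1/5, 3/5], [-2/5, -7/10]] = [[0, 6]].

P = [[0, 6]]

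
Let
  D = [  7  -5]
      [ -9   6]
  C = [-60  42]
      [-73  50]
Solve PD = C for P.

Since D sits to the right of P, P = CD⁻¹.
D has determinant -3; D⁻¹ = [[-2, -5/3], [-3, -7/3]].
P = CD⁻¹ = [[-60, 42], [-73, 50]] · [[-2, -5/3], [-3, -7/3]] = [[-6, 2], [-4, 5]].

P = [[-6, 2], [-4, 5]]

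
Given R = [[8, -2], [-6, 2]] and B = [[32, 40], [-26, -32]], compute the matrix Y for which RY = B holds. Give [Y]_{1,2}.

4

Since R multiplies Y on the left, Y = R⁻¹B.
det R = 4; the adjugate gives R⁻¹ = [[1/2, 1/2], [3/2, 2]].
Y = R⁻¹B = [[1/2, 1/2], [3/2, 2]] · [[32, 40], [-26, -32]] = [[3, 4], [-4, -4]].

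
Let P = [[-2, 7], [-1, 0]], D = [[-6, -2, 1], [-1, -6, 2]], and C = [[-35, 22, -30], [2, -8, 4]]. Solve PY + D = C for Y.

PY = C − D = [[-29, 24, -31], [3, -2, 2]].
P is on the left of Y, so left-multiply by P⁻¹: Y = P⁻¹(C − D).
P has determinant 7; P⁻¹ = [[0, -1], [1/7, -2/7]].
Y = P⁻¹(C − D) = [[-3, 2, -2], [-5, 4, -5]].

Y = [[-3, 2, -2], [-5, 4, -5]]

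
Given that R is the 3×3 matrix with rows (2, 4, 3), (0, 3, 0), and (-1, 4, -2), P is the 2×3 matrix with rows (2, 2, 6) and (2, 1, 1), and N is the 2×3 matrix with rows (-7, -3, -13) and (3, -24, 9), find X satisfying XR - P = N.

X = [[-3, 5, -1], [0, -1, -5]]

XR = N + P = [[-5, -1, -7], [5, -23, 10]].
Right-multiplying both sides by R⁻¹ gives X = (N + P)R⁻¹.
det R = -3, so R⁻¹ = [[2, -20/3, 3], [0, 1/3, 0], [-1, 4, -2]].
X = (N + P)R⁻¹ = [[-3, 5, -1], [0, -1, -5]].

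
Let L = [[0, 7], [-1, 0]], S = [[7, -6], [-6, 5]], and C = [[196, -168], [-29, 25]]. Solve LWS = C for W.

Isolating W: multiply by L⁻¹ from the left and S⁻¹ from the right, so W = L⁻¹CS⁻¹.
L has determinant 7; L⁻¹ = [[0, -1], [1/7, 0]].
det S = -1; the adjugate gives S⁻¹ = [[-5, -6], [-6, -7]].
L⁻¹C = [[29, -25], [28, -24]].
W = (L⁻¹C)S⁻¹ = [[5, 1], [4, 0]].

W = [[5, 1], [4, 0]]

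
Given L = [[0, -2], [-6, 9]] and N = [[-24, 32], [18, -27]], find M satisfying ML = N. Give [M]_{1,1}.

2

Right-multiplying both sides by L⁻¹ gives M = NL⁻¹.
det L = -12, so L⁻¹ = [[-3/4, -1/6], [-1/2, 0]].
M = NL⁻¹ = [[-24, 32], [18, -27]] · [[-3/4, -1/6], [-1/2, 0]] = [[2, 4], [0, -3]].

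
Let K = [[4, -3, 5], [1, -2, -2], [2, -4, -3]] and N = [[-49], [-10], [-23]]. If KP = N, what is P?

K is on the left of P, so left-multiply by K⁻¹: P = K⁻¹N.
K has determinant -5; K⁻¹ = [[2/5, 29/5, -16/5], [1/5, 22/5, -13/5], [0, -2, 1]].
P = K⁻¹N = [[2/5, 29/5, -16/5], [1/5, 22/5, -13/5], [0, -2, 1]] · [[-49], [-10], [-23]] = [[-4], [6], [-3]].

P = [[-4], [6], [-3]]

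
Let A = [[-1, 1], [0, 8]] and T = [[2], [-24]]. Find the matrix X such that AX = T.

A is on the left of X, so left-multiply by A⁻¹: X = A⁻¹T.
det A = -8, so A⁻¹ = [[-1, 1/8], [0, 1/8]].
X = A⁻¹T = [[-1, 1/8], [0, 1/8]] · [[2], [-24]] = [[-5], [-3]].

X = [[-5], [-3]]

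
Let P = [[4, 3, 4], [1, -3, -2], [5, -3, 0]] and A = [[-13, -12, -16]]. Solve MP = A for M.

M = [[-1, 6, -3]]

P is on the right of M, so right-multiply by P⁻¹: M = AP⁻¹.
det P = -6; the adjugate gives P⁻¹ = [[1, 2, -1], [5/3, 10/3, -2], [-2, -9/2, 5/2]].
M = AP⁻¹ = [[-13, -12, -16]] · [[1, 2, -1], [5/3, 10/3, -2], [-2, -9/2, 5/2]] = [[-1, 6, -3]].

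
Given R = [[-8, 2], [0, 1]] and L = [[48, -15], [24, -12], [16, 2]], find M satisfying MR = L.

R is on the right of M, so right-multiply by R⁻¹: M = LR⁻¹.
R has determinant -8; R⁻¹ = [[-1/8, 1/4], [0, 1]].
M = LR⁻¹ = [[48, -15], [24, -12], [16, 2]] · [[-1/8, 1/4], [0, 1]] = [[-6, -3], [-3, -6], [-2, 6]].

M = [[-6, -3], [-3, -6], [-2, 6]]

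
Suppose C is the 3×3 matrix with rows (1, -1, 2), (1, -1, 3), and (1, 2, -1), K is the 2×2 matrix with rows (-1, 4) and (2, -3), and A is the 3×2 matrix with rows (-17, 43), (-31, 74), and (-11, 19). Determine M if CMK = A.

M = [[1, 0], [2, -5], [4, -5]]

M = C⁻¹AK⁻¹ (apply C⁻¹ on the left and K⁻¹ on the right).
det C = -3; the adjugate gives C⁻¹ = [[5/3, -1, 1/3], [-4/3, 1, 1/3], [-1, 1, 0]].
det K = -5, so K⁻¹ = [[3/5, 4/5], [2/5, 1/5]].
C⁻¹A = [[-1, 4], [-12, 23], [-14, 31]].
M = (C⁻¹A)K⁻¹ = [[1, 0], [2, -5], [4, -5]].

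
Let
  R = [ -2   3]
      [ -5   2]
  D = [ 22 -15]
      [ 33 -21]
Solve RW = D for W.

Since R multiplies W on the left, W = R⁻¹D.
det R = 11, so R⁻¹ = [[2/11, -3/11], [5/11, -2/11]].
W = R⁻¹D = [[2/11, -3/11], [5/11, -2/11]] · [[22, -15], [33, -21]] = [[-5, 3], [4, -3]].

W = [[-5, 3], [4, -3]]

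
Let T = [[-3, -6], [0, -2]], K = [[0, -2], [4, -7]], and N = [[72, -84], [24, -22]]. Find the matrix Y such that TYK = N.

Y = T⁻¹NK⁻¹ (apply T⁻¹ on the left and K⁻¹ on the right).
det T = 6, so T⁻¹ = [[-1/3, 1], [0, -1/2]].
det K = 8, so K⁻¹ = [[-7/8, 1/4], [-1/2, 0]].
T⁻¹N = [[0, 6], [-12, 11]].
Y = (T⁻¹N)K⁻¹ = [[-3, 0], [5, -3]].

Y = [[-3, 0], [5, -3]]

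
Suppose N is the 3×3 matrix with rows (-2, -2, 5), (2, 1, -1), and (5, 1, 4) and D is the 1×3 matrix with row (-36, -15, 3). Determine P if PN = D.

P = [[6, 3, -6]]

Right-multiplying both sides by N⁻¹ gives P = DN⁻¹.
det N = 1; the adjugate gives N⁻¹ = [[5, 13, -3], [-13, -33, 8], [-3, -8, 2]].
P = DN⁻¹ = [[-36, -15, 3]] · [[5, 13, -3], [-13, -33, 8], [-3, -8, 2]] = [[6, 3, -6]].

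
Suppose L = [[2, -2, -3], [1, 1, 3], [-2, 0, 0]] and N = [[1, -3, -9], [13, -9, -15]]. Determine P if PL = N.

P = [[0, -3, -2], [4, -1, -3]]

Right-multiplying both sides by L⁻¹ gives P = NL⁻¹.
det L = 6; the adjugate gives L⁻¹ = [[0, 0, -1/2], [-1, -1, -3/2], [1/3, 2/3, 2/3]].
P = NL⁻¹ = [[1, -3, -9], [13, -9, -15]] · [[0, 0, -1/2], [-1, -1, -3/2], [1/3, 2/3, 2/3]] = [[0, -3, -2], [4, -1, -3]].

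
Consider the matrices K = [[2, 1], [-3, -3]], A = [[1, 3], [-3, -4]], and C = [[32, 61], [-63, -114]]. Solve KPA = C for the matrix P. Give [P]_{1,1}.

5

P = K⁻¹CA⁻¹ (apply K⁻¹ on the left and A⁻¹ on the right).
det K = -3; the adjugate gives K⁻¹ = [[1, 1/3], [-1, -2/3]].
det A = 5; the adjugate gives A⁻¹ = [[-4/5, -3/5], [3/5, 1/5]].
K⁻¹C = [[11, 23], [10, 15]].
P = (K⁻¹C)A⁻¹ = [[5, -2], [1, -3]].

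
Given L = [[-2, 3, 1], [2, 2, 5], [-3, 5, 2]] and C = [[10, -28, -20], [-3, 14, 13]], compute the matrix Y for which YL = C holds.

L is on the right of Y, so right-multiply by L⁻¹: Y = CL⁻¹.
det L = 1; the adjugate gives L⁻¹ = [[-21, -1, 13], [-19, -1, 12], [16, 1, -10]].
Y = CL⁻¹ = [[10, -28, -20], [-3, 14, 13]] · [[-21, -1, 13], [-19, -1, 12], [16, 1, -10]] = [[2, -2, -6], [5, 2, -1]].

Y = [[2, -2, -6], [5, 2, -1]]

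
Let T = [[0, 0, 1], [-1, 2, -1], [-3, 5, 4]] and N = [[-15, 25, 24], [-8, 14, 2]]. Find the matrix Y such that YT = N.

Right-multiplying both sides by T⁻¹ gives Y = NT⁻¹.
det T = 1; the adjugate gives T⁻¹ = [[13, 5, -2], [7, 3, -1], [1, 0, 0]].
Y = NT⁻¹ = [[-15, 25, 24], [-8, 14, 2]] · [[13, 5, -2], [7, 3, -1], [1, 0, 0]] = [[4, 0, 5], [-4, 2, 2]].

Y = [[4, 0, 5], [-4, 2, 2]]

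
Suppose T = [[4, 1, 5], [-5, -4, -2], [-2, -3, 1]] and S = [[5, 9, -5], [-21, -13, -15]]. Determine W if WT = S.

T is on the right of W, so right-multiply by T⁻¹: W = ST⁻¹.
det T = 4, so T⁻¹ = [[-5/2, -4, 9/2], [9/4, 7/2, -17/4], [7/4, 5/2, -11/4]].
W = ST⁻¹ = [[5, 9, -5], [-21, -13, -15]] · [[-5/2, -4, 9/2], [9/4, 7/2, -17/4], [7/4, 5/2, -11/4]] = [[-1, -1, -2], [-3, 1, 2]].

W = [[-1, -1, -2], [-3, 1, 2]]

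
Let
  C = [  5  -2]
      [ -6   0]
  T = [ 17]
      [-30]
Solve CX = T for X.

Left-multiplying both sides by C⁻¹ gives X = C⁻¹T.
det C = -12; the adjugate gives C⁻¹ = [[0, -1/6], [-1/2, -5/12]].
X = C⁻¹T = [[0, -1/6], [-1/2, -5/12]] · [[17], [-30]] = [[5], [4]].

X = [[5], [4]]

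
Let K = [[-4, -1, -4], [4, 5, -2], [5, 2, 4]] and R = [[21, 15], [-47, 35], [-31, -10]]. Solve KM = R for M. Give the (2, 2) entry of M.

Left-multiplying both sides by K⁻¹ gives M = K⁻¹R.
K has determinant -2; K⁻¹ = [[-12, 2, -11], [13, -2, 12], [17/2, -3/2, 8]].
M = K⁻¹R = [[-12, 2, -11], [13, -2, 12], [17/2, -3/2, 8]] · [[21, 15], [-47, 35], [-31, -10]] = [[-5, 0], [-5, 5], [1, -5]].

5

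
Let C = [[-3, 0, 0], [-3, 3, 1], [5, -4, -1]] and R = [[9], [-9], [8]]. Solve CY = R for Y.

Y = [[-3], [-5], [-3]]

Left-multiplying both sides by C⁻¹ gives Y = C⁻¹R.
C has determinant -3; C⁻¹ = [[-1/3, 0, 0], [-2/3, -1, -1], [1, 4, 3]].
Y = C⁻¹R = [[-1/3, 0, 0], [-2/3, -1, -1], [1, 4, 3]] · [[9], [-9], [8]] = [[-3], [-5], [-3]].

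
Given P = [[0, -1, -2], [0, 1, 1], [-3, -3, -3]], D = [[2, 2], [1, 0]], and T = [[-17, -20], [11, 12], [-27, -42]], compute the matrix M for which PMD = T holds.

M = [[1, -4], [2, 1], [4, -2]]

Left-multiply by P⁻¹ and right-multiply by D⁻¹: M = P⁻¹TD⁻¹.
det P = -3; the adjugate gives P⁻¹ = [[0, -1, -1/3], [1, 2, 0], [-1, -1, 0]].
det D = -2, so D⁻¹ = [[0, 1], [1/2, -1]].
P⁻¹T = [[-2, 2], [5, 4], [6, 8]].
M = (P⁻¹T)D⁻¹ = [[1, -4], [2, 1], [4, -2]].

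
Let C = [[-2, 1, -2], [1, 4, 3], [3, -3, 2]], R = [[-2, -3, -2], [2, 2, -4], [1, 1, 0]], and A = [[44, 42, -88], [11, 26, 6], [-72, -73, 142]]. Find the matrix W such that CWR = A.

W = [[-5, -5, 0], [-4, 5, -4], [2, -3, -5]]

W = C⁻¹AR⁻¹ (apply C⁻¹ on the left and R⁻¹ on the right).
det C = 3; the adjugate gives C⁻¹ = [[17/3, 4/3, 11/3], [7/3, 2/3, 4/3], [-5, -1, -3]].
det R = 4; the adjugate gives R⁻¹ = [[1, -1/2, 4], [-1, 1/2, -3], [0, -1/4, 1/2]].
C⁻¹A = [[0, 5, 30], [14, 18, -12], [-15, -17, 8]].
W = (C⁻¹A)R⁻¹ = [[-5, -5, 0], [-4, 5, -4], [2, -3, -5]].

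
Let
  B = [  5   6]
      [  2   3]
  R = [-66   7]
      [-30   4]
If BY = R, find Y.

Y = [[-6, -1], [-6, 2]]

B is on the left of Y, so left-multiply by B⁻¹: Y = B⁻¹R.
det B = 3; the adjugate gives B⁻¹ = [[1, -2], [-2/3, 5/3]].
Y = B⁻¹R = [[1, -2], [-2/3, 5/3]] · [[-66, 7], [-30, 4]] = [[-6, -1], [-6, 2]].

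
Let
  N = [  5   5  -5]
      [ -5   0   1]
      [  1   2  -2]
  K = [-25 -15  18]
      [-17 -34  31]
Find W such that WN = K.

N is on the right of W, so right-multiply by N⁻¹: W = KN⁻¹.
det N = -5, so N⁻¹ = [[2/5, 0, -1], [9/5, 1, -4], [2, 1, -5]].
W = KN⁻¹ = [[-25, -15, 18], [-17, -34, 31]] · [[2/5, 0, -1], [9/5, 1, -4], [2, 1, -5]] = [[-1, 3, -5], [-6, -3, -2]].

W = [[-1, 3, -5], [-6, -3, -2]]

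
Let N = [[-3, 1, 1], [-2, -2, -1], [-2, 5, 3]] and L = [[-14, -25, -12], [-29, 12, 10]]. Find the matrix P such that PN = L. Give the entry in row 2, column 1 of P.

N is on the right of P, so right-multiply by N⁻¹: P = LN⁻¹.
det N = -3, so N⁻¹ = [[1/3, -2/3, -1/3], [-8/3, 7/3, 5/3], [14/3, -13/3, -8/3]].
P = LN⁻¹ = [[-14, -25, -12], [-29, 12, 10]] · [[1/3, -2/3, -1/3], [-8/3, 7/3, 5/3], [14/3, -13/3, -8/3]] = [[6, 3, -5], [5, 4, 3]].

5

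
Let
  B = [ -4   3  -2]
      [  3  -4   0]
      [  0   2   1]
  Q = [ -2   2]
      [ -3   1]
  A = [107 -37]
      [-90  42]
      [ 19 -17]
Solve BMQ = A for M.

Left-multiply by B⁻¹ and right-multiply by Q⁻¹: M = B⁻¹AQ⁻¹.
B has determinant -5; B⁻¹ = [[4/5, 7/5, 8/5], [3/5, 4/5, 6/5], [-6/5, -8/5, -7/5]].
det Q = 4; the adjugate gives Q⁻¹ = [[1/4, -1/2], [3/4, -1/2]].
B⁻¹A = [[-10, 2], [15, -9], [-11, 1]].
M = (B⁻¹A)Q⁻¹ = [[-1, 4], [-3, -3], [-2, 5]].

M = [[-1, 4], [-3, -3], [-2, 5]]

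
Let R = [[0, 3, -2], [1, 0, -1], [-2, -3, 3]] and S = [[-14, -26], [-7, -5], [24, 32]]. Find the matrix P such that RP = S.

P = [[-3, -1], [-2, -6], [4, 4]]

Left-multiplying both sides by R⁻¹ gives P = R⁻¹S.
det R = 3; the adjugate gives R⁻¹ = [[-1, -1, -1], [-1/3, -4/3, -2/3], [-1, -2, -1]].
P = R⁻¹S = [[-1, -1, -1], [-1/3, -4/3, -2/3], [-1, -2, -1]] · [[-14, -26], [-7, -5], [24, 32]] = [[-3, -1], [-2, -6], [4, 4]].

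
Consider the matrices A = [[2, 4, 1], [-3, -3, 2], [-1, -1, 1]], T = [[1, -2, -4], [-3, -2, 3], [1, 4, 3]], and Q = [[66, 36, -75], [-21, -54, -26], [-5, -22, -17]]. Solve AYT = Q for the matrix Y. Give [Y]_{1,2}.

1

Isolating Y: multiply by A⁻¹ from the left and T⁻¹ from the right, so Y = A⁻¹QT⁻¹.
det A = 2; the adjugate gives A⁻¹ = [[-1/2, -5/2, 11/2], [1/2, 3/2, -7/2], [0, -1, 3]].
det T = -2, so T⁻¹ = [[9, 5, 7], [-6, -7/2, -9/2], [5, 3, 4]].
A⁻¹Q = [[-8, -4, 9], [19, 14, -17], [6, -12, -25]].
Y = (A⁻¹Q)T⁻¹ = [[-3, 1, -2], [2, -5, 2], [1, -3, -4]].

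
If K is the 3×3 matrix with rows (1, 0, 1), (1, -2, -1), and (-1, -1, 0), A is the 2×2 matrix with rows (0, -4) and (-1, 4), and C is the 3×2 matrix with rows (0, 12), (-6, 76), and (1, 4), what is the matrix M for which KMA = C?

M = K⁻¹CA⁻¹ (apply K⁻¹ on the left and A⁻¹ on the right).
det K = -4; the adjugate gives K⁻¹ = [[1/4, 1/4, -1/2], [-1/4, -1/4, -1/2], [3/4, -1/4, 1/2]].
A has determinant -4; A⁻¹ = [[-1, -1], [-1/4, 0]].
K⁻¹C = [[-2, 20], [1, -24], [2, -8]].
M = (K⁻¹C)A⁻¹ = [[-3, 2], [5, -1], [0, -2]].

M = [[-3, 2], [5, -1], [0, -2]]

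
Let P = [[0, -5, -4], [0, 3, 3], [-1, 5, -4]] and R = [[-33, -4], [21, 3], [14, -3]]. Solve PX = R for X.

X = [[3, -1], [5, 0], [2, 1]]

P is on the left of X, so left-multiply by P⁻¹: X = P⁻¹R.
P has determinant 3; P⁻¹ = [[-9, -40/3, -1], [-1, -4/3, 0], [1, 5/3, 0]].
X = P⁻¹R = [[-9, -40/3, -1], [-1, -4/3, 0], [1, 5/3, 0]] · [[-33, -4], [21, 3], [14, -3]] = [[3, -1], [5, 0], [2, 1]].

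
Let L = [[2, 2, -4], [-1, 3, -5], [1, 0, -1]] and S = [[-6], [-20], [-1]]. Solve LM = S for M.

M = [[4], [3], [5]]

Left-multiplying both sides by L⁻¹ gives M = L⁻¹S.
L has determinant -6; L⁻¹ = [[1/2, -1/3, -1/3], [1, -1/3, -7/3], [1/2, -1/3, -4/3]].
M = L⁻¹S = [[1/2, -1/3, -1/3], [1, -1/3, -7/3], [1/2, -1/3, -4/3]] · [[-6], [-20], [-1]] = [[4], [3], [5]].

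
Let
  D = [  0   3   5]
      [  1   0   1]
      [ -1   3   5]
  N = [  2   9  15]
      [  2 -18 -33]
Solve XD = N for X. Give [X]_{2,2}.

Right-multiplying both sides by D⁻¹ gives X = ND⁻¹.
D has determinant -3; D⁻¹ = [[1, 0, -1], [2, -5/3, -5/3], [-1, 1, 1]].
X = ND⁻¹ = [[2, 9, 15], [2, -18, -33]] · [[1, 0, -1], [2, -5/3, -5/3], [-1, 1, 1]] = [[5, 0, -2], [-1, -3, -5]].

-3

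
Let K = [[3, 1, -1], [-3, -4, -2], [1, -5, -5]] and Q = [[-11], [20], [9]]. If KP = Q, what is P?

P = [[-6], [2], [-5]]

Since K multiplies P on the left, P = K⁻¹Q.
det K = -6; the adjugate gives K⁻¹ = [[-5/3, -5/3, 1], [17/6, 7/3, -3/2], [-19/6, -8/3, 3/2]].
P = K⁻¹Q = [[-5/3, -5/3, 1], [17/6, 7/3, -3/2], [-19/6, -8/3, 3/2]] · [[-11], [20], [9]] = [[-6], [2], [-5]].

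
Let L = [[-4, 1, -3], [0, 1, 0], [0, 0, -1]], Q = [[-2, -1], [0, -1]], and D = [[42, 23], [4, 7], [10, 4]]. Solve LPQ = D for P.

P = [[1, 0], [-2, -5], [5, -1]]

Isolating P: multiply by L⁻¹ from the left and Q⁻¹ from the right, so P = L⁻¹DQ⁻¹.
det L = 4, so L⁻¹ = [[-1/4, 1/4, 3/4], [0, 1, 0], [0, 0, -1]].
det Q = 2, so Q⁻¹ = [[-1/2, 1/2], [0, -1]].
L⁻¹D = [[-2, -1], [4, 7], [-10, -4]].
P = (L⁻¹D)Q⁻¹ = [[1, 0], [-2, -5], [5, -1]].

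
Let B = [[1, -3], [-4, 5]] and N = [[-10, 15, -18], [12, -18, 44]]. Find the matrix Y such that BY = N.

B is on the left of Y, so left-multiply by B⁻¹: Y = B⁻¹N.
det B = -7, so B⁻¹ = [[-5/7, -3/7], [-4/7, -1/7]].
Y = B⁻¹N = [[-5/7, -3/7], [-4/7, -1/7]] · [[-10, 15, -18], [12, -18, 44]] = [[2, -3, -6], [4, -6, 4]].

Y = [[2, -3, -6], [4, -6, 4]]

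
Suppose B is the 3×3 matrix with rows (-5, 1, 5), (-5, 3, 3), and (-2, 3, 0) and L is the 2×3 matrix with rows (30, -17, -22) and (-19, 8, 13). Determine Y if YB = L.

Y = [[-5, 1, -5], [-1, 6, -3]]

B is on the right of Y, so right-multiply by B⁻¹: Y = LB⁻¹.
B has determinant -6; B⁻¹ = [[3/2, -5/2, 2], [1, -5/3, 5/3], [3/2, -13/6, 5/3]].
Y = LB⁻¹ = [[30, -17, -22], [-19, 8, 13]] · [[3/2, -5/2, 2], [1, -5/3, 5/3], [3/2, -13/6, 5/3]] = [[-5, 1, -5], [-1, 6, -3]].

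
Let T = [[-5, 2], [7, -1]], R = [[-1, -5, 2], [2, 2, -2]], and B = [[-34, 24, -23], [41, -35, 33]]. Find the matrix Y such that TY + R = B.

Y = [[5, -5, 5], [-4, 2, 0]]

TY = B − R = [[-33, 29, -25], [39, -37, 35]].
T is on the left of Y, so left-multiply by T⁻¹: Y = T⁻¹(B − R).
det T = -9, so T⁻¹ = [[1/9, 2/9], [7/9, 5/9]].
Y = T⁻¹(B − R) = [[5, -5, 5], [-4, 2, 0]].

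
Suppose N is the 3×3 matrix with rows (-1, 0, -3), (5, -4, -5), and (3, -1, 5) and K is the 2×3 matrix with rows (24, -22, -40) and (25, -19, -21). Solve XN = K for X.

Right-multiplying both sides by N⁻¹ gives X = KN⁻¹.
det N = 4; the adjugate gives N⁻¹ = [[-25/4, 3/4, -3], [-10, 1, -5], [7/4, -1/4, 1]].
X = KN⁻¹ = [[24, -22, -40], [25, -19, -21]] · [[-25/4, 3/4, -3], [-10, 1, -5], [7/4, -1/4, 1]] = [[0, 6, -2], [-3, 5, -1]].

X = [[0, 6, -2], [-3, 5, -1]]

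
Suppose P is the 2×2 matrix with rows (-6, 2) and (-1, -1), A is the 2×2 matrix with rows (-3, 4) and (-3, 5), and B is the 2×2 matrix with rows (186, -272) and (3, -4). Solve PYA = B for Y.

Y = [[5, 3], [-4, -3]]

Left-multiply by P⁻¹ and right-multiply by A⁻¹: Y = P⁻¹BA⁻¹.
det P = 8, so P⁻¹ = [[-1/8, -1/4], [1/8, -3/4]].
det A = -3; the adjugate gives A⁻¹ = [[-5/3, 4/3], [-1, 1]].
P⁻¹B = [[-24, 35], [21, -31]].
Y = (P⁻¹B)A⁻¹ = [[5, 3], [-4, -3]].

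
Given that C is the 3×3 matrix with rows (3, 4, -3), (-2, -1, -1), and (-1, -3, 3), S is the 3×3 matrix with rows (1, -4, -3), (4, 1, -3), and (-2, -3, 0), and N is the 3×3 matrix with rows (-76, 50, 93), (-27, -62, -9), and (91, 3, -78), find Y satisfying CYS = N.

Left-multiply by C⁻¹ and right-multiply by S⁻¹: Y = C⁻¹NS⁻¹.
det C = -5; the adjugate gives C⁻¹ = [[6/5, 3/5, 7/5], [-7/5, -6/5, -9/5], [-1, -1, -1]].
det S = -3; the adjugate gives S⁻¹ = [[3, -3, -5], [-2, 2, 3], [10/3, -11/3, -17/3]].
C⁻¹N = [[20, 27, -3], [-25, -1, 21], [12, 9, -6]].
Y = (C⁻¹N)S⁻¹ = [[-4, 5, -2], [-3, -4, 3], [-2, 4, 1]].

Y = [[-4, 5, -2], [-3, -4, 3], [-2, 4, 1]]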